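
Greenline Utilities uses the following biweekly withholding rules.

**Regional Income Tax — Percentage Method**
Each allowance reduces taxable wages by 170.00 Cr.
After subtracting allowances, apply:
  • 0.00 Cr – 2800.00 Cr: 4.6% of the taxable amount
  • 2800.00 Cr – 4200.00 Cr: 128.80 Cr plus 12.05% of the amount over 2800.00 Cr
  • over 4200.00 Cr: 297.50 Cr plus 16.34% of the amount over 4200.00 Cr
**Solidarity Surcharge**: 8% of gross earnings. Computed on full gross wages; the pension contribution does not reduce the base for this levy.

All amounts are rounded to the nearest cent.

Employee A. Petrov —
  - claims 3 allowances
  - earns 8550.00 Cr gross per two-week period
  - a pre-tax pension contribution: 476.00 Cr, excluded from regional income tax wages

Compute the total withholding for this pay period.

1531.18 Cr

Regional Income Tax: taxable = 8550.00 Cr − 476.00 Cr − 3×170.00 Cr = 7564.00 Cr
  297.50 Cr + 16.34% × (7564.00 Cr − 4200.00 Cr) = 297.50 Cr + 16.34% × 3364.00 Cr = 847.18 Cr
Solidarity Surcharge: 8% × 8550.00 Cr = 684.00 Cr
Total: 847.18 Cr + 684.00 Cr = 1531.18 Cr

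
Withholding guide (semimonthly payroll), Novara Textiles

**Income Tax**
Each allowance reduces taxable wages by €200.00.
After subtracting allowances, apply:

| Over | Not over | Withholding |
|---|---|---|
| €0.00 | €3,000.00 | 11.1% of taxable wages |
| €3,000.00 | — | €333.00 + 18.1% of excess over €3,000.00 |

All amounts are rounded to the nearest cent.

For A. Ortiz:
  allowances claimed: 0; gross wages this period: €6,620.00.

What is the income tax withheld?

Income Tax: taxable = €6,620.00
  €333.00 + 18.1% × (€6,620.00 − €3,000.00) = €333.00 + 18.1% × €3,620.00 = €988.22

€988.22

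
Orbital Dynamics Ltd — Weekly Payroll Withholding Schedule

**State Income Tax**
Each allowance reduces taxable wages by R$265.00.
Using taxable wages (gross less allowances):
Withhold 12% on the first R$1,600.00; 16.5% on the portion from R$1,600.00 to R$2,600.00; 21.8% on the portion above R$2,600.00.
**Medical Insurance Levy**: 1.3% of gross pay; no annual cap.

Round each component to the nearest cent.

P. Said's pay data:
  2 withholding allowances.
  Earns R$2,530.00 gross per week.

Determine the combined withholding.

R$290.89

State Income Tax: taxable = R$2,530.00 − 2×R$265.00 = R$2,000.00
  R$192.00 + 16.5% × (R$2,000.00 − R$1,600.00) = R$192.00 + 16.5% × R$400.00 = R$258.00
Medical Insurance Levy: 1.3% × R$2,530.00 = R$32.89
Total: R$258.00 + R$32.89 = R$290.89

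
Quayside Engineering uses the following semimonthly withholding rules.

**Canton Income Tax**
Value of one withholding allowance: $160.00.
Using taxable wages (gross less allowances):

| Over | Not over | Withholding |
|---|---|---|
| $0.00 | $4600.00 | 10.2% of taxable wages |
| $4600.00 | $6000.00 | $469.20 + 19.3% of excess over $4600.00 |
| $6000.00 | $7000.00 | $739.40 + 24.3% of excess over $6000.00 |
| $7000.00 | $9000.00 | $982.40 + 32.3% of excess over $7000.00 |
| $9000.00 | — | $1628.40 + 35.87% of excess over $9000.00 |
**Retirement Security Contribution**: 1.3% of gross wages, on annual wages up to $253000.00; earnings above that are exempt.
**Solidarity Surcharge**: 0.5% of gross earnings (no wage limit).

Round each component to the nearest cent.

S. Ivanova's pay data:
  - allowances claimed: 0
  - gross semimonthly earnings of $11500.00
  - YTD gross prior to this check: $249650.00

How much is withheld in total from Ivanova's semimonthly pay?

Canton Income Tax: taxable = $11500.00
  $1628.40 + 35.87% × ($11500.00 − $9000.00) = $1628.40 + 35.87% × $2500.00 = $2525.15
Retirement Security Contribution: cap $253000.00 − YTD $249650.00 = $3350.00 subject; 1.3% × $3350.00 = $43.55
Solidarity Surcharge: 0.5% × $11500.00 = $57.50
Total: $2525.15 + $43.55 + $57.50 = $2626.20

$2626.20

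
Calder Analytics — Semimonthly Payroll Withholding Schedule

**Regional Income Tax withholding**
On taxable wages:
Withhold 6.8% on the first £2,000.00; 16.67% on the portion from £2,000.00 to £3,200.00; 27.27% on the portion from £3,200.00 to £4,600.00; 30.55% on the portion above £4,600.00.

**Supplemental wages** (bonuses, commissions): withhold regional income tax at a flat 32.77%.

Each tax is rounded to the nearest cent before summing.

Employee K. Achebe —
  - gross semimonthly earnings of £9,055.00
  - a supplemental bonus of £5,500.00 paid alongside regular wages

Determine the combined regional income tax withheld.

£3,881.17

Regional Income Tax: taxable = £9,055.00
  £717.82 + 30.55% × (£9,055.00 − £4,600.00) = £717.82 + 30.55% × £4,455.00 = £2,078.82
Supplemental (32.77% flat on bonus): 32.77% × £5,500.00 = £1,802.35
Total regional income tax: £2,078.82 + £1,802.35 = £3,881.17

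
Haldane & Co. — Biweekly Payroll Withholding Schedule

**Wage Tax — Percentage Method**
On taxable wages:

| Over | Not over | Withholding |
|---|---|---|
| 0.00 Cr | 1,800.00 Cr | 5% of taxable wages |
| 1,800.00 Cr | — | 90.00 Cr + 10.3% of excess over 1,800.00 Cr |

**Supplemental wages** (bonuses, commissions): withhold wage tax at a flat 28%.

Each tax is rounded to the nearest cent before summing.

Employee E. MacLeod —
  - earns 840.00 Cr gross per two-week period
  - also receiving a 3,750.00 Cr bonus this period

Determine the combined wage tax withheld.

1,092.00 Cr

Wage Tax: taxable = 840.00 Cr
  5% × 840.00 Cr = 42.00 Cr
Supplemental (28% flat on bonus): 28% × 3,750.00 Cr = 1,050.00 Cr
Total wage tax: 42.00 Cr + 1,050.00 Cr = 1,092.00 Cr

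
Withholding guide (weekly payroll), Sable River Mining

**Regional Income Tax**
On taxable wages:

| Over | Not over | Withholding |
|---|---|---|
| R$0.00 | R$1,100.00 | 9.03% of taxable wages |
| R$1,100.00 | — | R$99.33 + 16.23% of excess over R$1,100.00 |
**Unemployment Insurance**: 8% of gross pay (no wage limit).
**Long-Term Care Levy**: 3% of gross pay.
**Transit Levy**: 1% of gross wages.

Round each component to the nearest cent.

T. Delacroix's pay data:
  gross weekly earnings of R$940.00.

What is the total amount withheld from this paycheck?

R$197.68

Regional Income Tax: taxable = R$940.00
  9.03% × R$940.00 = R$84.88
Unemployment Insurance: 8% × R$940.00 = R$75.20
Long-Term Care Levy: 3% × R$940.00 = R$28.20
Transit Levy: 1% × R$940.00 = R$9.40
Total: R$84.88 + R$75.20 + R$28.20 + R$9.40 = R$197.68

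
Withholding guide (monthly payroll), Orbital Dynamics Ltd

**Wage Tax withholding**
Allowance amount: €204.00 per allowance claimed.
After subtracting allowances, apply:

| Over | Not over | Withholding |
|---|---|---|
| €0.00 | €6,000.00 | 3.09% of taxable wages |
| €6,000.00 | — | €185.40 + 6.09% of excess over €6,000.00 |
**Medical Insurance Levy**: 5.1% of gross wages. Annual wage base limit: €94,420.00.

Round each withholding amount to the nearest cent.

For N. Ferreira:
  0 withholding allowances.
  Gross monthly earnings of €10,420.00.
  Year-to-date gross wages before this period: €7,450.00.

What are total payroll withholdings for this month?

€986.00

Wage Tax: taxable = €10,420.00
  €185.40 + 6.09% × (€10,420.00 − €6,000.00) = €185.40 + 6.09% × €4,420.00 = €454.58
Medical Insurance Levy: 5.1% × €10,420.00 = €531.42
Total: €454.58 + €531.42 = €986.00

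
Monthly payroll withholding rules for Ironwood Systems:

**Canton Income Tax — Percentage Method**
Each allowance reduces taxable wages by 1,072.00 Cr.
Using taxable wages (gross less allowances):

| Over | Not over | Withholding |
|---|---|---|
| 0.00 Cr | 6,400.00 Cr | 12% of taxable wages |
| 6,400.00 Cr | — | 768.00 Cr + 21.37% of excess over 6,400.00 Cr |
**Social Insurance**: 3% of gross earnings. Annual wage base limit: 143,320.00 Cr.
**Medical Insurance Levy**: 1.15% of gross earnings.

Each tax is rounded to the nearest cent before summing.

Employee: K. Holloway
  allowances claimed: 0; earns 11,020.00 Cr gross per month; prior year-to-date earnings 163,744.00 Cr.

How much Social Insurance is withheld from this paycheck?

Social Insurance: YTD 163,744.00 Cr ≥ cap 143,320.00 Cr → 0.00 Cr

0.00 Cr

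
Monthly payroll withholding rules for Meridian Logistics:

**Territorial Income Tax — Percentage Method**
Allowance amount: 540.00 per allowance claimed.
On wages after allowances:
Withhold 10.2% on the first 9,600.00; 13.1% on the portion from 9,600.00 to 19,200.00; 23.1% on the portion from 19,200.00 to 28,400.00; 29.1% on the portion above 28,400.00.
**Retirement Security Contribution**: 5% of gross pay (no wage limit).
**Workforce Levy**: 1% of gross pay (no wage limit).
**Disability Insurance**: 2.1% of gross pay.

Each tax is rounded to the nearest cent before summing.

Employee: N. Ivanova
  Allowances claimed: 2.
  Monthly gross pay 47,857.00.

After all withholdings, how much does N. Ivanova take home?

34,270.87

Territorial Income Tax: taxable = 47,857.00 − 2×540.00 = 46,777.00
  4,362.00 + 29.1% × (46,777.00 − 28,400.00) = 4,362.00 + 29.1% × 18,377.00 = 9,709.71
Retirement Security Contribution: 5% × 47,857.00 = 2,392.85
Workforce Levy: 1% × 47,857.00 = 478.57
Disability Insurance: 2.1% × 47,857.00 = 1,005.00
Total withheld: 9,709.71 + 2,392.85 + 478.57 + 1,005.00 = 13,586.13
Net pay: 47,857.00 − 13,586.13 = 34,270.87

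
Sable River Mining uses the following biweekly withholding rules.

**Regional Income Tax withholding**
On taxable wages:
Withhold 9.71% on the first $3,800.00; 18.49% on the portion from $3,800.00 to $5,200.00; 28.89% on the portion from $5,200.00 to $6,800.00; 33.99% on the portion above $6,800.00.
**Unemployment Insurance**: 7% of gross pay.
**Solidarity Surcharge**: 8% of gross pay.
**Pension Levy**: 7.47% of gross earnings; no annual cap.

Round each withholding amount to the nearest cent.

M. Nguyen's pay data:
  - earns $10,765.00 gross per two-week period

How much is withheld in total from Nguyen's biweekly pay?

$4,856.68

Regional Income Tax: taxable = $10,765.00
  $1,090.08 + 33.99% × ($10,765.00 − $6,800.00) = $1,090.08 + 33.99% × $3,965.00 = $2,437.78
Unemployment Insurance: 7% × $10,765.00 = $753.55
Solidarity Surcharge: 8% × $10,765.00 = $861.20
Pension Levy: 7.47% × $10,765.00 = $804.15
Total: $2,437.78 + $753.55 + $861.20 + $804.15 = $4,856.68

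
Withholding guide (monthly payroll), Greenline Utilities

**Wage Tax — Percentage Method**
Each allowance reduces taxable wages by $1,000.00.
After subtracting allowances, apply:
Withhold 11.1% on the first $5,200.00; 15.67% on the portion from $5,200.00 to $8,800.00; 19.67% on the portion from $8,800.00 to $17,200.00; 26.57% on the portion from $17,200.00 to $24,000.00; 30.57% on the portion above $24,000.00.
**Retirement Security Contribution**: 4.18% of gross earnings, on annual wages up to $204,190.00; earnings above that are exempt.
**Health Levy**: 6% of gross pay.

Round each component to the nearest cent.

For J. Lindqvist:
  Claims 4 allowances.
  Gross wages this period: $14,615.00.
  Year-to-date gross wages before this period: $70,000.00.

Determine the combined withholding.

$2,986.14

Wage Tax: taxable = $14,615.00 − 4×$1,000.00 = $10,615.00
  $1,141.32 + 19.67% × ($10,615.00 − $8,800.00) = $1,141.32 + 19.67% × $1,815.00 = $1,498.33
Retirement Security Contribution: 4.18% × $14,615.00 = $610.91
Health Levy: 6% × $14,615.00 = $876.90
Total: $1,498.33 + $610.91 + $876.90 = $2,986.14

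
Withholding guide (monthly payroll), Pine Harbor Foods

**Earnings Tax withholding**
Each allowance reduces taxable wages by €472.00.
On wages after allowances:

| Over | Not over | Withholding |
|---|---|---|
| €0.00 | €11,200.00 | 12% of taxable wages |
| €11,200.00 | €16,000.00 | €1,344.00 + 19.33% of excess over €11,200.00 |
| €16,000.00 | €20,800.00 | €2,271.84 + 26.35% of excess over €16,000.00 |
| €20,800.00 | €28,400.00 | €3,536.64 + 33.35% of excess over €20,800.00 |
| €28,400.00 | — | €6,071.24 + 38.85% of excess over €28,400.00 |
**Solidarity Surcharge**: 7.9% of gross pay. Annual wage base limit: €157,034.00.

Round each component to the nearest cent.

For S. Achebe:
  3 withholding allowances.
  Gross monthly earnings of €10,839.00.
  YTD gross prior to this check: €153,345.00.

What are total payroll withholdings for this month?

€1,422.19

Earnings Tax: taxable = €10,839.00 − 3×€472.00 = €9,423.00
  12% × €9,423.00 = €1,130.76
Solidarity Surcharge: cap €157,034.00 − YTD €153,345.00 = €3,689.00 subject; 7.9% × €3,689.00 = €291.43
Total: €1,130.76 + €291.43 = €1,422.19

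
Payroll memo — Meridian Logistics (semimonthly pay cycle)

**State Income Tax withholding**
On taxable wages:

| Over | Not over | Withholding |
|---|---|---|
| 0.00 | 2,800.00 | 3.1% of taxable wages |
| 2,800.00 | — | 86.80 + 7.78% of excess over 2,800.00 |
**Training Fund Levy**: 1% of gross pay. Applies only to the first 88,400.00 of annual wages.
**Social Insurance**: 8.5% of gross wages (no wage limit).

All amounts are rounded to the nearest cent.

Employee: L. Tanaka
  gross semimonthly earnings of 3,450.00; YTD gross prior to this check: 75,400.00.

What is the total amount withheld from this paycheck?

State Income Tax: taxable = 3,450.00
  86.80 + 7.78% × (3,450.00 − 2,800.00) = 86.80 + 7.78% × 650.00 = 137.37
Training Fund Levy: 1% × 3,450.00 = 34.50
Social Insurance: 8.5% × 3,450.00 = 293.25
Total: 137.37 + 34.50 + 293.25 = 465.12

465.12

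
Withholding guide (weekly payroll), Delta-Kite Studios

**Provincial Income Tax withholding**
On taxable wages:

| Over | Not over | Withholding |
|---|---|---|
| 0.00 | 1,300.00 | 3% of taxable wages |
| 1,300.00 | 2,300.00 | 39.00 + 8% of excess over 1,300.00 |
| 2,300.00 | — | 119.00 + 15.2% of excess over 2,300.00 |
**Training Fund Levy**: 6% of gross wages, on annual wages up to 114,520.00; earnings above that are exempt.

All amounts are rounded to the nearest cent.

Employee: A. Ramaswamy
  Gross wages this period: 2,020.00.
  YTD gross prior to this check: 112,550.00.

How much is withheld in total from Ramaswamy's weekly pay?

Provincial Income Tax: taxable = 2,020.00
  39.00 + 8% × (2,020.00 − 1,300.00) = 39.00 + 8% × 720.00 = 96.60
Training Fund Levy: cap 114,520.00 − YTD 112,550.00 = 1,970.00 subject; 6% × 1,970.00 = 118.20
Total: 96.60 + 118.20 = 214.80

214.80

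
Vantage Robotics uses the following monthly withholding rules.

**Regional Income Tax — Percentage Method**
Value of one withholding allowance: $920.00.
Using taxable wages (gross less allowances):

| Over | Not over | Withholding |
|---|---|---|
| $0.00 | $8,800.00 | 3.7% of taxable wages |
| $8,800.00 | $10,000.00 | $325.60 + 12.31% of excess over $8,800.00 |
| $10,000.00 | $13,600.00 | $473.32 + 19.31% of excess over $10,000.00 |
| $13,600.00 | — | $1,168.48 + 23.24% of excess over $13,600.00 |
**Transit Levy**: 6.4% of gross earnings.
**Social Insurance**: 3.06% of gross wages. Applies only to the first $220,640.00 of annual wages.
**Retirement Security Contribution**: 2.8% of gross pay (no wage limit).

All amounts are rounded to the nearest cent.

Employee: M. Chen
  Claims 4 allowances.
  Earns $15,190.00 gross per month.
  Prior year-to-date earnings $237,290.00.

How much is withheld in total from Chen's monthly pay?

Regional Income Tax: taxable = $15,190.00 − 4×$920.00 = $11,510.00
  $473.32 + 19.31% × ($11,510.00 − $10,000.00) = $473.32 + 19.31% × $1,510.00 = $764.90
Transit Levy: 6.4% × $15,190.00 = $972.16
Social Insurance: YTD $237,290.00 ≥ cap $220,640.00 → $0.00
Retirement Security Contribution: 2.8% × $15,190.00 = $425.32
Total: $764.90 + $972.16 + $0.00 + $425.32 = $2,162.38

$2,162.38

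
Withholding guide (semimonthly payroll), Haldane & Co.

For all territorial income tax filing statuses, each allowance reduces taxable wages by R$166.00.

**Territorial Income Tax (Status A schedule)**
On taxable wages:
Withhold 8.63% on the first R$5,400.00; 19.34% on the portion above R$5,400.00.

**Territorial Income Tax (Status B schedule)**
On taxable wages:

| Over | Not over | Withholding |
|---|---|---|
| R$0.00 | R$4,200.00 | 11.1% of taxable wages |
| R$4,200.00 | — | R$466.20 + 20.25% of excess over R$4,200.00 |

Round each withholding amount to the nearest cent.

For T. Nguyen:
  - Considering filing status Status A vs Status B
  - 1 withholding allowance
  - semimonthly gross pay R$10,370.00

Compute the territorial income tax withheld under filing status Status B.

Territorial Income Tax (Status B): taxable = R$10,370.00 − 1×R$166.00 = R$10,204.00
  R$466.20 + 20.25% × (R$10,204.00 − R$4,200.00) = R$466.20 + 20.25% × R$6,004.00 = R$1,682.01

R$1,682.01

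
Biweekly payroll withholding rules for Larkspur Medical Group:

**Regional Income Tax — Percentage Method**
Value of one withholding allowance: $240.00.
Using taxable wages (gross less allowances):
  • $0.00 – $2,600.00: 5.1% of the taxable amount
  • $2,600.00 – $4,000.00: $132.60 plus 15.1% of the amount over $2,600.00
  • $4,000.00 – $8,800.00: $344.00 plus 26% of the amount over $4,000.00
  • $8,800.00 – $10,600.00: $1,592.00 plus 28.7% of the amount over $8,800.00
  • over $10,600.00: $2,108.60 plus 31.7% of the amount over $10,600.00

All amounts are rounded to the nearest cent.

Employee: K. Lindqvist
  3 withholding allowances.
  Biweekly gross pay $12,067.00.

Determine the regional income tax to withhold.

$2,345.40

Regional Income Tax: taxable = $12,067.00 − 3×$240.00 = $11,347.00
  $2,108.60 + 31.7% × ($11,347.00 − $10,600.00) = $2,108.60 + 31.7% × $747.00 = $2,345.40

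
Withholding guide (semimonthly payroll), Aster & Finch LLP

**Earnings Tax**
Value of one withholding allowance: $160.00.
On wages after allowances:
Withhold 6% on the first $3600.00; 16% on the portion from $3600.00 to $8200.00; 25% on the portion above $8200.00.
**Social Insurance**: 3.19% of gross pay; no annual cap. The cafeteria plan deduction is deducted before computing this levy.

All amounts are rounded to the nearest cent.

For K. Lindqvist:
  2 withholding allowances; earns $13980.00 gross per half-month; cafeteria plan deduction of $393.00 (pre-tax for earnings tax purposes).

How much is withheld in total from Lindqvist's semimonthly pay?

$2652.18

Earnings Tax: taxable = $13980.00 − $393.00 − 2×$160.00 = $13267.00
  $952.00 + 25% × ($13267.00 − $8200.00) = $952.00 + 25% × $5067.00 = $2218.75
Social Insurance: 3.19% × $13587.00 = $433.43
Total: $2218.75 + $433.43 = $2652.18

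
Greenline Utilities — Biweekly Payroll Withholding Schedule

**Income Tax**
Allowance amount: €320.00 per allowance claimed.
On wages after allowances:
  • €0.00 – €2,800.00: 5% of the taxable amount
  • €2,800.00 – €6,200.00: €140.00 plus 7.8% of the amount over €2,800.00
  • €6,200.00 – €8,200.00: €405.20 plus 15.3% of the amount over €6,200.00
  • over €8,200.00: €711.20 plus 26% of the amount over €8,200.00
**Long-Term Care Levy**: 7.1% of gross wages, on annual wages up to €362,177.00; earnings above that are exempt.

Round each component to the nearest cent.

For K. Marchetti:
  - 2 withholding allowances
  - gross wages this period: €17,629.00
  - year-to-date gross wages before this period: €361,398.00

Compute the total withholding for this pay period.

Income Tax: taxable = €17,629.00 − 2×€320.00 = €16,989.00
  €711.20 + 26% × (€16,989.00 − €8,200.00) = €711.20 + 26% × €8,789.00 = €2,996.34
Long-Term Care Levy: cap €362,177.00 − YTD €361,398.00 = €779.00 subject; 7.1% × €779.00 = €55.31
Total: €2,996.34 + €55.31 = €3,051.65

€3,051.65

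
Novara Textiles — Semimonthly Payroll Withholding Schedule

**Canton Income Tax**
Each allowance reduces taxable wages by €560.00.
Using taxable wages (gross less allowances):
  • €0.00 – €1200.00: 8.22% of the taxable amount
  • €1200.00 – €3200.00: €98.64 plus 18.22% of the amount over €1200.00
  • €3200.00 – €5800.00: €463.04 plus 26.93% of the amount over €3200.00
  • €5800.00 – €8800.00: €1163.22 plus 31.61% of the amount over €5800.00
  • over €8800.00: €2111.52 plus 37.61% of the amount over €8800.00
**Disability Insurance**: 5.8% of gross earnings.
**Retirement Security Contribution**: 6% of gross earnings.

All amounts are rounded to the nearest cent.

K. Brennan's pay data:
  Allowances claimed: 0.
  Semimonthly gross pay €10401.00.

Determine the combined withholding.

Canton Income Tax: taxable = €10401.00
  €2111.52 + 37.61% × (€10401.00 − €8800.00) = €2111.52 + 37.61% × €1601.00 = €2713.66
Disability Insurance: 5.8% × €10401.00 = €603.26
Retirement Security Contribution: 6% × €10401.00 = €624.06
Total: €2713.66 + €603.26 + €624.06 = €3940.98

€3940.98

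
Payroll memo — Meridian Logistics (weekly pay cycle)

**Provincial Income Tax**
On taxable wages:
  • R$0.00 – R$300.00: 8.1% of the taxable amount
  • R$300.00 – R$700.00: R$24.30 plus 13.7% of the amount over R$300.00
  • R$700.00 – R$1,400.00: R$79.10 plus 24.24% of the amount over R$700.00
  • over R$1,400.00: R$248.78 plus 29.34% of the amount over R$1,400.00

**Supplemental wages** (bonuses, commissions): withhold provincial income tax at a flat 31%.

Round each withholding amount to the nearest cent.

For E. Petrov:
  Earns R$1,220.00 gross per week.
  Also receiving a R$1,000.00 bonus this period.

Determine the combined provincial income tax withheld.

Provincial Income Tax: taxable = R$1,220.00
  R$79.10 + 24.24% × (R$1,220.00 − R$700.00) = R$79.10 + 24.24% × R$520.00 = R$205.15
Supplemental (31% flat on bonus): 31% × R$1,000.00 = R$310.00
Total provincial income tax: R$205.15 + R$310.00 = R$515.15

R$515.15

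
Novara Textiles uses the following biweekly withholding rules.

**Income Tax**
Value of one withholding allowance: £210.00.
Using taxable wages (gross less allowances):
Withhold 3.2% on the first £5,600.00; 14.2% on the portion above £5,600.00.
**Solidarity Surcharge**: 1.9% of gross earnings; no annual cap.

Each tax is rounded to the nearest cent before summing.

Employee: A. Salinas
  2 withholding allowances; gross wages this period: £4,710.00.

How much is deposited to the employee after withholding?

Income Tax: taxable = £4,710.00 − 2×£210.00 = £4,290.00
  3.2% × £4,290.00 = £137.28
Solidarity Surcharge: 1.9% × £4,710.00 = £89.49
Total withheld: £137.28 + £89.49 = £226.77
Net pay: £4,710.00 − £226.77 = £4,483.23

£4,483.23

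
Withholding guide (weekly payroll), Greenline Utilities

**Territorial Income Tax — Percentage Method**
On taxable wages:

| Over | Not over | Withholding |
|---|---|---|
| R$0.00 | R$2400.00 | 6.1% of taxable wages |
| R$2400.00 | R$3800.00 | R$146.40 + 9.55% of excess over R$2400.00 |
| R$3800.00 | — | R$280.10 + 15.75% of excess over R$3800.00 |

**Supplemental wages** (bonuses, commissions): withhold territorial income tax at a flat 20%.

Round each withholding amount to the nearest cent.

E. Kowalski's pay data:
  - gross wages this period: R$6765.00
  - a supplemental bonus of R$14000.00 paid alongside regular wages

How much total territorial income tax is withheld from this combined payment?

Territorial Income Tax: taxable = R$6765.00
  R$280.10 + 15.75% × (R$6765.00 − R$3800.00) = R$280.10 + 15.75% × R$2965.00 = R$747.09
Supplemental (20% flat on bonus): 20% × R$14000.00 = R$2800.00
Total territorial income tax: R$747.09 + R$2800.00 = R$3547.09

R$3547.09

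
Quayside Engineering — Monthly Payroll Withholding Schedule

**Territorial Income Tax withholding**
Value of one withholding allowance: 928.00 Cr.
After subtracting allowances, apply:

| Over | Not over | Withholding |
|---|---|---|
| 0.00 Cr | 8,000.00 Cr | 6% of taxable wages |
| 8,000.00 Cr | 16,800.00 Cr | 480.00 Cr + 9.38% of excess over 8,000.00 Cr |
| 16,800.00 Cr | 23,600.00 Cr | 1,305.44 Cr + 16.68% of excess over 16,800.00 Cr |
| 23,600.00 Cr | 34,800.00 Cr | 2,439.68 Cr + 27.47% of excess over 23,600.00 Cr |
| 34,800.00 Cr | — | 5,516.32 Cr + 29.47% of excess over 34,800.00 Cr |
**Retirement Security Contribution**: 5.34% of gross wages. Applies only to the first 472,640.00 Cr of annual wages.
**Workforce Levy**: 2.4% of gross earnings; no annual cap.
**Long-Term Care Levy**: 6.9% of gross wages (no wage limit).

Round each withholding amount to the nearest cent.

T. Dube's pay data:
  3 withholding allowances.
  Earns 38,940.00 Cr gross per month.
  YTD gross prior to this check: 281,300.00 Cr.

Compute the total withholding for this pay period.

11,616.75 Cr

Territorial Income Tax: taxable = 38,940.00 Cr − 3×928.00 Cr = 36,156.00 Cr
  5,516.32 Cr + 29.47% × (36,156.00 Cr − 34,800.00 Cr) = 5,516.32 Cr + 29.47% × 1,356.00 Cr = 5,915.93 Cr
Retirement Security Contribution: 5.34% × 38,940.00 Cr = 2,079.40 Cr
Workforce Levy: 2.4% × 38,940.00 Cr = 934.56 Cr
Long-Term Care Levy: 6.9% × 38,940.00 Cr = 2,686.86 Cr
Total: 5,915.93 Cr + 2,079.40 Cr + 934.56 Cr + 2,686.86 Cr = 11,616.75 Cr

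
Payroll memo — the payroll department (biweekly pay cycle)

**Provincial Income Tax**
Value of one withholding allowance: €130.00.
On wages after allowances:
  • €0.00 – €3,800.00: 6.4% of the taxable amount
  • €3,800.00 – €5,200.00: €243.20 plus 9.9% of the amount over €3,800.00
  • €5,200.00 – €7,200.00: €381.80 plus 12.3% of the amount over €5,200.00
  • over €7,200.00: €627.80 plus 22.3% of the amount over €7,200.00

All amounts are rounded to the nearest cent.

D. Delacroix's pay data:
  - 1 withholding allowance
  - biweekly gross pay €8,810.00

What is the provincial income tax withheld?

€957.84

Provincial Income Tax: taxable = €8,810.00 − 1×€130.00 = €8,680.00
  €627.80 + 22.3% × (€8,680.00 − €7,200.00) = €627.80 + 22.3% × €1,480.00 = €957.84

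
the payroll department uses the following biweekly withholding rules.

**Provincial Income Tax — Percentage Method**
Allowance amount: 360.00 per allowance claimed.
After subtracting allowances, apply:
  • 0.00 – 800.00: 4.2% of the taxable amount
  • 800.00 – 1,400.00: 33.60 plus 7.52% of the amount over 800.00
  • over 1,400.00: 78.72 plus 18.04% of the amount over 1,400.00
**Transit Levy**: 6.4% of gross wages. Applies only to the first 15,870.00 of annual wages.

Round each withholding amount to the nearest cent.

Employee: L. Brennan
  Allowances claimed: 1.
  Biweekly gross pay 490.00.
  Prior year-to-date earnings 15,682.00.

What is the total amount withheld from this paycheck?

17.49

Provincial Income Tax: taxable = 490.00 − 1×360.00 = 130.00
  4.2% × 130.00 = 5.46
Transit Levy: cap 15,870.00 − YTD 15,682.00 = 188.00 subject; 6.4% × 188.00 = 12.03
Total: 5.46 + 12.03 = 17.49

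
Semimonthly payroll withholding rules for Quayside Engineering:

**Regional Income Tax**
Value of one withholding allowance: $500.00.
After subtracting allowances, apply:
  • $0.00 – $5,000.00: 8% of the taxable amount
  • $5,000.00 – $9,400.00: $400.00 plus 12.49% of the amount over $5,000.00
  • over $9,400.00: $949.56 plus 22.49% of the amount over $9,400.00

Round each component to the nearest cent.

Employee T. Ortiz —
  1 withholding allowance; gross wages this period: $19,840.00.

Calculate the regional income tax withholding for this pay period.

$3,185.07

Regional Income Tax: taxable = $19,840.00 − 1×$500.00 = $19,340.00
  $949.56 + 22.49% × ($19,340.00 − $9,400.00) = $949.56 + 22.49% × $9,940.00 = $3,185.07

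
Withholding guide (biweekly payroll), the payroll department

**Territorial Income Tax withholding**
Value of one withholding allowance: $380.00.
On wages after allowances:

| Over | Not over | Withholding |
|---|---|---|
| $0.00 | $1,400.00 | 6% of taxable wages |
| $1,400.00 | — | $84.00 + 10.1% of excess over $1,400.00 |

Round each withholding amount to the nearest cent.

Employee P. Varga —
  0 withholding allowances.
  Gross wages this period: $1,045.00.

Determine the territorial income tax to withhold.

$62.70

Territorial Income Tax: taxable = $1,045.00
  6% × $1,045.00 = $62.70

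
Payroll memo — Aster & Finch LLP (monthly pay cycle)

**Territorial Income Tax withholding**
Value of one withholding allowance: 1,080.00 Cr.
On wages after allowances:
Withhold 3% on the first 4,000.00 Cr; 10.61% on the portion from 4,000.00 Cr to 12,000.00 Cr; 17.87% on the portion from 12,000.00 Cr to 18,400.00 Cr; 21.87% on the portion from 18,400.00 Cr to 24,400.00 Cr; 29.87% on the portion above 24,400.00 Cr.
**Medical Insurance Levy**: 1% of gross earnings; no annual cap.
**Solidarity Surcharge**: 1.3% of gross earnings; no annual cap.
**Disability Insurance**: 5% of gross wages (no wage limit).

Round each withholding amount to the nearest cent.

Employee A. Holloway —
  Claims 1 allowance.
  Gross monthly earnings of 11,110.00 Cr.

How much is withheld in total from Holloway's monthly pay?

Territorial Income Tax: taxable = 11,110.00 Cr − 1×1,080.00 Cr = 10,030.00 Cr
  120.00 Cr + 10.61% × (10,030.00 Cr − 4,000.00 Cr) = 120.00 Cr + 10.61% × 6,030.00 Cr = 759.78 Cr
Medical Insurance Levy: 1% × 11,110.00 Cr = 111.10 Cr
Solidarity Surcharge: 1.3% × 11,110.00 Cr = 144.43 Cr
Disability Insurance: 5% × 11,110.00 Cr = 555.50 Cr
Total: 759.78 Cr + 111.10 Cr + 144.43 Cr + 555.50 Cr = 1,570.81 Cr

1,570.81 Cr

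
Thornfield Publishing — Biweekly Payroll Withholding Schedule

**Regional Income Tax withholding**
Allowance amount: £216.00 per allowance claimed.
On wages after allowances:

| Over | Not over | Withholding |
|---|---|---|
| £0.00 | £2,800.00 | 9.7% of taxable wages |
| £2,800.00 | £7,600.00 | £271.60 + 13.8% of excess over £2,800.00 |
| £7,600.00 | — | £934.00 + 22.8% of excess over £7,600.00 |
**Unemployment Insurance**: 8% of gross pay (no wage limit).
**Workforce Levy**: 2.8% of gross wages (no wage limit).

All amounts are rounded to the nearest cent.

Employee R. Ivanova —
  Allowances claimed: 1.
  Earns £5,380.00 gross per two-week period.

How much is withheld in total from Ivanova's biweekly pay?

Regional Income Tax: taxable = £5,380.00 − 1×£216.00 = £5,164.00
  £271.60 + 13.8% × (£5,164.00 − £2,800.00) = £271.60 + 13.8% × £2,364.00 = £597.83
Unemployment Insurance: 8% × £5,380.00 = £430.40
Workforce Levy: 2.8% × £5,380.00 = £150.64
Total: £597.83 + £430.40 + £150.64 = £1,178.87

£1,178.87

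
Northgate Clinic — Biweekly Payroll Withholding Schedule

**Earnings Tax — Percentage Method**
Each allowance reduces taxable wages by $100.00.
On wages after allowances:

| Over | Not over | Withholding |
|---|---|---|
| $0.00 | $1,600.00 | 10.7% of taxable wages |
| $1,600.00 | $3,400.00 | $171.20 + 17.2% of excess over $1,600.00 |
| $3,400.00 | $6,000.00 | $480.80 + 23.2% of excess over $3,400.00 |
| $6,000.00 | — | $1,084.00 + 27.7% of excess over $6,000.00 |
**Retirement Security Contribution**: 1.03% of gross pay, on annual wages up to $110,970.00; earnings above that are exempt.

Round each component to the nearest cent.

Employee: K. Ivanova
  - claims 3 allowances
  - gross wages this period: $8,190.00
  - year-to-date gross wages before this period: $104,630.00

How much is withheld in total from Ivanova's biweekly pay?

Earnings Tax: taxable = $8,190.00 − 3×$100.00 = $7,890.00
  $1,084.00 + 27.7% × ($7,890.00 − $6,000.00) = $1,084.00 + 27.7% × $1,890.00 = $1,607.53
Retirement Security Contribution: cap $110,970.00 − YTD $104,630.00 = $6,340.00 subject; 1.03% × $6,340.00 = $65.30
Total: $1,607.53 + $65.30 = $1,672.83

$1,672.83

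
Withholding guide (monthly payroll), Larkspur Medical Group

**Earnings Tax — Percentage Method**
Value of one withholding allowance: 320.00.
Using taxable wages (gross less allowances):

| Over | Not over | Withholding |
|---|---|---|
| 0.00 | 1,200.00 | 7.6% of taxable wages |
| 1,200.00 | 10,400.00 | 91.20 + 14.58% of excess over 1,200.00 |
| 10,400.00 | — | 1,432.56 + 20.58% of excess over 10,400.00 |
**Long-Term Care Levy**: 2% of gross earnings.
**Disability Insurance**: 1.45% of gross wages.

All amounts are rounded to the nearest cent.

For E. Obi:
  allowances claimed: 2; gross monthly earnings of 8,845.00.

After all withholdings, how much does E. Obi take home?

7,427.32

Earnings Tax: taxable = 8,845.00 − 2×320.00 = 8,205.00
  91.20 + 14.58% × (8,205.00 − 1,200.00) = 91.20 + 14.58% × 7,005.00 = 1,112.53
Long-Term Care Levy: 2% × 8,845.00 = 176.90
Disability Insurance: 1.45% × 8,845.00 = 128.25
Total withheld: 1,112.53 + 176.90 + 128.25 = 1,417.68
Net pay: 8,845.00 − 1,417.68 = 7,427.32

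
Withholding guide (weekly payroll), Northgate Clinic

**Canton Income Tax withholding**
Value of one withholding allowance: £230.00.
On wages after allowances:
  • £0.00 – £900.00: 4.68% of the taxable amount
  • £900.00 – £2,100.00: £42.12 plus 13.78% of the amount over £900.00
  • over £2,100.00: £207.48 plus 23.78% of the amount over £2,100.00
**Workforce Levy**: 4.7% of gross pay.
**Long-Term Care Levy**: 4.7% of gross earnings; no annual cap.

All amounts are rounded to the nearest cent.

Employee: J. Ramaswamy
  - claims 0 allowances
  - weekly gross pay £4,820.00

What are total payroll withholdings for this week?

£1,307.38

Canton Income Tax: taxable = £4,820.00
  £207.48 + 23.78% × (£4,820.00 − £2,100.00) = £207.48 + 23.78% × £2,720.00 = £854.30
Workforce Levy: 4.7% × £4,820.00 = £226.54
Long-Term Care Levy: 4.7% × £4,820.00 = £226.54
Total: £854.30 + £226.54 + £226.54 = £1,307.38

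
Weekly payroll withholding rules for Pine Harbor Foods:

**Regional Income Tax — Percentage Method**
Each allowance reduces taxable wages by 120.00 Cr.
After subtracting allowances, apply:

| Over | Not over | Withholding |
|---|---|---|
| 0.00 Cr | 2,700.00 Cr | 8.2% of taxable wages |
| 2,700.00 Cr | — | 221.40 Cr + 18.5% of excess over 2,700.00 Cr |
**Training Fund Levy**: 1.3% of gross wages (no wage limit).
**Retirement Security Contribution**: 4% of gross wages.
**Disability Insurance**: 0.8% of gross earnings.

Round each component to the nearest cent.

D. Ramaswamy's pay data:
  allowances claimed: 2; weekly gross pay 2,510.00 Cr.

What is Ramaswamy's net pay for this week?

2,170.75 Cr

Regional Income Tax: taxable = 2,510.00 Cr − 2×120.00 Cr = 2,270.00 Cr
  8.2% × 2,270.00 Cr = 186.14 Cr
Training Fund Levy: 1.3% × 2,510.00 Cr = 32.63 Cr
Retirement Security Contribution: 4% × 2,510.00 Cr = 100.40 Cr
Disability Insurance: 0.8% × 2,510.00 Cr = 20.08 Cr
Total withheld: 186.14 Cr + 32.63 Cr + 100.40 Cr + 20.08 Cr = 339.25 Cr
Net pay: 2,510.00 Cr − 339.25 Cr = 2,170.75 Cr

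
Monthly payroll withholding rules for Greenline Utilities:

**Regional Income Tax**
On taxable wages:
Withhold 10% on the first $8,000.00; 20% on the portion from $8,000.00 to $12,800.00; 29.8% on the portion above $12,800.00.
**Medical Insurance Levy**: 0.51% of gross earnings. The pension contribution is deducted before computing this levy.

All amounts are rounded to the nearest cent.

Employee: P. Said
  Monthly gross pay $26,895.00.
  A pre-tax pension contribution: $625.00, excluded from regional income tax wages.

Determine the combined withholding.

$5,908.04

Regional Income Tax: taxable = $26,895.00 − $625.00 = $26,270.00
  $1,760.00 + 29.8% × ($26,270.00 − $12,800.00) = $1,760.00 + 29.8% × $13,470.00 = $5,774.06
Medical Insurance Levy: 0.51% × $26,270.00 = $133.98
Total: $5,774.06 + $133.98 = $5,908.04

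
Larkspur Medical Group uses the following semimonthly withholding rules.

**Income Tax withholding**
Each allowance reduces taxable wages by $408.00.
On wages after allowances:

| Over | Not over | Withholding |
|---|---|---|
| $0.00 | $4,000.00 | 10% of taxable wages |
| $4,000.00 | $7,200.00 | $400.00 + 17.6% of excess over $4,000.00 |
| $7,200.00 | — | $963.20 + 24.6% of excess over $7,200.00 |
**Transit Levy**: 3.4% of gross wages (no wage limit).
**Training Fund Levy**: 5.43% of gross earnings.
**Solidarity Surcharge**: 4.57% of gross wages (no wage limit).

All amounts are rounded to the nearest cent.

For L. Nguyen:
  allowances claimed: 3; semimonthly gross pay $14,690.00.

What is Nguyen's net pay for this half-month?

Income Tax: taxable = $14,690.00 − 3×$408.00 = $13,466.00
  $963.20 + 24.6% × ($13,466.00 − $7,200.00) = $963.20 + 24.6% × $6,266.00 = $2,504.64
Transit Levy: 3.4% × $14,690.00 = $499.46
Training Fund Levy: 5.43% × $14,690.00 = $797.67
Solidarity Surcharge: 4.57% × $14,690.00 = $671.33
Total withheld: $2,504.64 + $499.46 + $797.67 + $671.33 = $4,473.10
Net pay: $14,690.00 − $4,473.10 = $10,216.90

$10,216.90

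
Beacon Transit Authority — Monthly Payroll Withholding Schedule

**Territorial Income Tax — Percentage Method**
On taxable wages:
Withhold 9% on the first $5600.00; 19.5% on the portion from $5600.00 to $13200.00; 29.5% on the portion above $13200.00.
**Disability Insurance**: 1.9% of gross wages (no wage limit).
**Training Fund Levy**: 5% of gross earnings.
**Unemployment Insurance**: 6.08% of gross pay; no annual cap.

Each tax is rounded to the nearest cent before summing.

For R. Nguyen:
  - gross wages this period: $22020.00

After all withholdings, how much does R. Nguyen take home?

$14573.90

Territorial Income Tax: taxable = $22020.00
  $1986.00 + 29.5% × ($22020.00 − $13200.00) = $1986.00 + 29.5% × $8820.00 = $4587.90
Disability Insurance: 1.9% × $22020.00 = $418.38
Training Fund Levy: 5% × $22020.00 = $1101.00
Unemployment Insurance: 6.08% × $22020.00 = $1338.82
Total withheld: $4587.90 + $418.38 + $1101.00 + $1338.82 = $7446.10
Net pay: $22020.00 − $7446.10 = $14573.90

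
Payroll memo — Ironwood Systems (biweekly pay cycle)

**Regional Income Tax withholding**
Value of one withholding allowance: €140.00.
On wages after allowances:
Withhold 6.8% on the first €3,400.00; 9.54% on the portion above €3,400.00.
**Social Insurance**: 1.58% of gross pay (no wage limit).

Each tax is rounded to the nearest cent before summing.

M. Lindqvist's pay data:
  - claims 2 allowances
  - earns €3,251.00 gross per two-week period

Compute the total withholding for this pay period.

Regional Income Tax: taxable = €3,251.00 − 2×€140.00 = €2,971.00
  6.8% × €2,971.00 = €202.03
Social Insurance: 1.58% × €3,251.00 = €51.37
Total: €202.03 + €51.37 = €253.40

€253.40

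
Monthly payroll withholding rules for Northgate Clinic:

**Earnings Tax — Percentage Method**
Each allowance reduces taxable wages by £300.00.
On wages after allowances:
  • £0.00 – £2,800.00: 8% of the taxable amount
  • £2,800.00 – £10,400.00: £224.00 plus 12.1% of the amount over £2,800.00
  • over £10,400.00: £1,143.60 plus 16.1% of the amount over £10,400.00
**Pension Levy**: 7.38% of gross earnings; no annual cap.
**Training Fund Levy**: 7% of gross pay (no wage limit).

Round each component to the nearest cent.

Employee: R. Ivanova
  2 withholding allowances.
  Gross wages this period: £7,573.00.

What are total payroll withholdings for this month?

Earnings Tax: taxable = £7,573.00 − 2×£300.00 = £6,973.00
  £224.00 + 12.1% × (£6,973.00 − £2,800.00) = £224.00 + 12.1% × £4,173.00 = £728.93
Pension Levy: 7.38% × £7,573.00 = £558.89
Training Fund Levy: 7% × £7,573.00 = £530.11
Total: £728.93 + £558.89 + £530.11 = £1,817.93

£1,817.93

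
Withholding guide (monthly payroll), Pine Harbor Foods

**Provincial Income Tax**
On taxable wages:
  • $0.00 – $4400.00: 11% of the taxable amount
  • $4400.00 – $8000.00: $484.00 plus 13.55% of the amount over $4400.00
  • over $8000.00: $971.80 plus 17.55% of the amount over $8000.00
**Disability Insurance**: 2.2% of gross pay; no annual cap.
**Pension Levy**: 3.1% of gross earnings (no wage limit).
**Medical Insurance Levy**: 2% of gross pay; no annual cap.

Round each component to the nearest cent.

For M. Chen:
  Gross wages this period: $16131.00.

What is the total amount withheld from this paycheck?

Provincial Income Tax: taxable = $16131.00
  $971.80 + 17.55% × ($16131.00 − $8000.00) = $971.80 + 17.55% × $8131.00 = $2398.79
Disability Insurance: 2.2% × $16131.00 = $354.88
Pension Levy: 3.1% × $16131.00 = $500.06
Medical Insurance Levy: 2% × $16131.00 = $322.62
Total: $2398.79 + $354.88 + $500.06 + $322.62 = $3576.35

$3576.35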